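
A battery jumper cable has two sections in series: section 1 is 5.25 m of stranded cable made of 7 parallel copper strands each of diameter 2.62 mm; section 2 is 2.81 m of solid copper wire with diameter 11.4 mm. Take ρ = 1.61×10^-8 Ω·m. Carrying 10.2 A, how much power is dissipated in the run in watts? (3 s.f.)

Section 1: A_strand = π(1.3100e-03)² = 5.391e-06 m²; R₁ = ρL/(N·A_s) = (1.61×10^-8)(5.25)/(7×5.391e-06) = 0.00224 Ω
Section 2: A = π(d/2)² = π(5.7000e-03 m)² = 1.021e-04 m²
R₂ = (1.61×10^-8)(2.81)/(1.021e-04) = 4.432×10^-4 Ω
R = R₁ + R₂ = 0.002683 Ω
P = I²R = (10.2)² × 0.002683 = 0.279 W

0.279 W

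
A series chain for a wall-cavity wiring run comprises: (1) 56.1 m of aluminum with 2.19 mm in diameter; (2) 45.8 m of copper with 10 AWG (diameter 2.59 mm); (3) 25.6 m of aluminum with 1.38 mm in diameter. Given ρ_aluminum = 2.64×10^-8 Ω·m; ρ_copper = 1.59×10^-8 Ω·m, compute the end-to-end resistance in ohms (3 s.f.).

Seg 1: A = π(d/2)² = π(1.0950e-03 m)² = 3.767e-06 m²
R_1 = (2.64×10^-8)(56.1)/(3.767e-06) = 0.3932 Ω
Seg 2: A = π(2.59/2 mm)² = π(1.2950e-03 m)² = 5.269e-06 m²
R_2 = (1.59×10^-8)(45.8)/(5.269e-06) = 0.1382 Ω
Seg 3: A = π(d/2)² = π(6.9000e-04 m)² = 1.496e-06 m²
R_3 = (2.64×10^-8)(25.6)/(1.496e-06) = 0.4519 Ω
R_total = R_1 + R_2 + R_3 = 0.983 Ω

0.983 Ω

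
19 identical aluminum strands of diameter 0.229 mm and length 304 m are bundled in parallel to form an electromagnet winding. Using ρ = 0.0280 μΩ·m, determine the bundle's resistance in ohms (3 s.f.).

ρ = 0.0280 μΩ·m = 2.80×10^-8 Ω·m
A_strand = π(1.1450e-04 m)² = 4.119e-08 m²
R_strand = ρL/A = (2.80×10^-8)(304)/(4.119e-08) = 206.7 Ω
R_total = R_strand/N = 206.7/19 = 10.9 Ω

10.9 Ω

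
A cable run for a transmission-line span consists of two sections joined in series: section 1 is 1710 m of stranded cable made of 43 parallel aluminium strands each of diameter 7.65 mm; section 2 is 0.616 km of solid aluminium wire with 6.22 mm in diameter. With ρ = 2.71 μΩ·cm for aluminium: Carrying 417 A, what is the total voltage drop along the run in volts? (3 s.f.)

239 V

ρ = 2.71 μΩ·cm = 2.71×10^-8 Ω·m
Section 1: A_strand = π(3.8250e-03)² = 4.596e-05 m²; R₁ = ρL/(N·A_s) = (2.71×10^-8)(1710)/(43×4.596e-05) = 0.02345 Ω
Section 2: A = π(d/2)² = π(3.1100e-03 m)² = 3.039e-05 m²
R₂ = (2.71×10^-8)(616)/(3.039e-05) = 0.5494 Ω
R = R₁ + R₂ = 0.5728 Ω
V = IR = 417 × 0.5728 = 239 V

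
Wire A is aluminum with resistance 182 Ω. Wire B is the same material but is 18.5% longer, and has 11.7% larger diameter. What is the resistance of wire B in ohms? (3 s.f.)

R ∝ L/d², so R_B/R_A = (1 + 18.5/100) × (1 + 11.7/100)⁻²
= 1.185 × 0.8015 = 0.9498
R_B = 0.9498 × 182 = 173 Ω

173 Ω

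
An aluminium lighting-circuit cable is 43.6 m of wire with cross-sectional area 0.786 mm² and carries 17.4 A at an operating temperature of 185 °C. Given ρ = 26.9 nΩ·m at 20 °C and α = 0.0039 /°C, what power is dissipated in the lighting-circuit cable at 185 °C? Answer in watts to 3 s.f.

ρ = 26.9 nΩ·m = 2.69×10^-8 Ω·m
A = 0.786 mm² = 7.860e-07 m²
R₍20₎ = ρL/A = (2.69×10^-8)(43.6)/(7.860e-07) = 1.492 Ω
R₍185₎ = R₍20₎(1 + αΔT) = 1.492 × (1 + 0.0039×165) = 2.452 Ω
P = I²R = (17.4)² × 2.452 = 742 W

742 W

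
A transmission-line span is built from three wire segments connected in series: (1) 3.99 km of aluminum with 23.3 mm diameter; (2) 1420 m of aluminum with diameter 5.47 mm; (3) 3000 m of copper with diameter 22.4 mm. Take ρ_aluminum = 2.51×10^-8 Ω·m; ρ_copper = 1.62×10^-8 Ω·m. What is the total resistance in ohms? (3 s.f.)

Seg 1: A = π(d/2)² = π(1.1650e-02 m)² = 4.264e-04 m²
R_1 = (2.51×10^-8)(3990)/(4.264e-04) = 0.2349 Ω
Seg 2: A = π(d/2)² = π(2.7350e-03 m)² = 2.350e-05 m²
R_2 = (2.51×10^-8)(1420)/(2.350e-05) = 1.517 Ω
Seg 3: A = π(d/2)² = π(1.1200e-02 m)² = 3.941e-04 m²
R_3 = (1.62×10^-8)(3000)/(3.941e-04) = 0.1233 Ω
R_total = R_1 + R_2 + R_3 = 1.87 Ω

1.87 Ω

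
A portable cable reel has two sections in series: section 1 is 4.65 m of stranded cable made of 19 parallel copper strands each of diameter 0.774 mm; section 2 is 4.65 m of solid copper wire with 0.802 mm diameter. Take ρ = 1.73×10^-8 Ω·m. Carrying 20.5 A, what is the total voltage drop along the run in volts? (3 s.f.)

Section 1: A_strand = π(3.8700e-04)² = 4.705e-07 m²; R₁ = ρL/(N·A_s) = (1.73×10^-8)(4.65)/(19×4.705e-07) = 0.008999 Ω
Section 2: A = π(d/2)² = π(4.0100e-04 m)² = 5.052e-07 m²
R₂ = (1.73×10^-8)(4.65)/(5.052e-07) = 0.1592 Ω
R = R₁ + R₂ = 0.1682 Ω
V = IR = 20.5 × 0.1682 = 3.45 V

3.45 V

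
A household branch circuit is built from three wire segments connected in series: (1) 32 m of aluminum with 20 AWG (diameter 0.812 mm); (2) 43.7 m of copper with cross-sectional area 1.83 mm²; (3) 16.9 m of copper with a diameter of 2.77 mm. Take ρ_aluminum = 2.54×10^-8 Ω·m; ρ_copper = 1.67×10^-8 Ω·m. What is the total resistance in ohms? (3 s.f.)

2.02 Ω

Seg 1: A = π(0.812/2 mm)² = π(4.0600e-04 m)² = 5.178e-07 m²
R_1 = (2.54×10^-8)(32)/(5.178e-07) = 1.57 Ω
Seg 2: A = 1.83 mm² = 1.830e-06 m²
R_2 = (1.67×10^-8)(43.7)/(1.830e-06) = 0.3988 Ω
Seg 3: A = π(d/2)² = π(1.3850e-03 m)² = 6.026e-06 m²
R_3 = (1.67×10^-8)(16.9)/(6.026e-06) = 0.04683 Ω
R_total = R_1 + R_2 + R_3 = 2.02 Ω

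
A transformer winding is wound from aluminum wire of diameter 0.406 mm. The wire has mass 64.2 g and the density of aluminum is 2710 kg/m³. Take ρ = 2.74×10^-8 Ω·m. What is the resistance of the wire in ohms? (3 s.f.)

38.7 Ω

A = π(d/2)² = π(2.0300e-04 m)² = 1.2946e-07 m²
L = m/(density·A) = 0.0642/(2710×1.2946e-07) = 183 m
R = ρL/A = (2.74×10^-8)(183)/(1.2946e-07) = 38.7 Ω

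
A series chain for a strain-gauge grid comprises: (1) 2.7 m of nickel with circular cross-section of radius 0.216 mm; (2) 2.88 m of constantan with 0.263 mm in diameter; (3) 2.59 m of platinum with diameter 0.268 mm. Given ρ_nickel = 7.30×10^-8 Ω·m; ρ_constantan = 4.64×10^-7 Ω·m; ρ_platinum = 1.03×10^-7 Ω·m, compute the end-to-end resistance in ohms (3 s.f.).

Seg 1: A = πr² = π(2.1600e-04 m)² = 1.466e-07 m²
R_1 = (7.30×10^-8)(2.7)/(1.466e-07) = 1.345 Ω
Seg 2: A = π(d/2)² = π(1.3150e-04 m)² = 5.433e-08 m²
R_2 = (4.64×10^-7)(2.88)/(5.433e-08) = 24.6 Ω
Seg 3: A = π(d/2)² = π(1.3400e-04 m)² = 5.641e-08 m²
R_3 = (1.03×10^-7)(2.59)/(5.641e-08) = 4.729 Ω
R_total = R_1 + R_2 + R_3 = 30.7 Ω

30.7 Ω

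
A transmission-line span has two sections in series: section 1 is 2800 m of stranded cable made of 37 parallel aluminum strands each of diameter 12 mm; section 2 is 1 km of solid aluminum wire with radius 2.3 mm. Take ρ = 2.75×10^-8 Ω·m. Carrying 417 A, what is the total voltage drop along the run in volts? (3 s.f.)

698 V

Section 1: A_strand = π(6.0000e-03)² = 1.131e-04 m²; R₁ = ρL/(N·A_s) = (2.75×10^-8)(2800)/(37×1.131e-04) = 0.0184 Ω
Section 2: A = πr² = π(2.3000e-03 m)² = 1.662e-05 m²
R₂ = (2.75×10^-8)(1000)/(1.662e-05) = 1.655 Ω
R = R₁ + R₂ = 1.673 Ω
V = IR = 417 × 1.673 = 698 V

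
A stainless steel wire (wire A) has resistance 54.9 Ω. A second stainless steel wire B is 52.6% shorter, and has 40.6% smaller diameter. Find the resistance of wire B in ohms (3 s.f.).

R ∝ L/d², so R_B/R_A = (1 − 52.6/100) × (1 − 40.6/100)⁻²
= 0.474 × 2.834 = 1.343
R_B = 1.343 × 54.9 = 73.8 Ω

73.8 Ω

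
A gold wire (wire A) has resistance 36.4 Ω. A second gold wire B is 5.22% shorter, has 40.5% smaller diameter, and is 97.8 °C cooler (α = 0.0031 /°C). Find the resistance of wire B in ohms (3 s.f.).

67.9 Ω

R ∝ ρL/d² with ρ ∝ (1+αΔT), so R_B/R_A = (1 − 5.22/100) × (1 − 40.5/100)⁻² × (1 − 0.0031×97.8)
= 0.9478 × 2.825 × 0.6968 = 1.865
R_B = 1.865 × 36.4 = 67.9 Ω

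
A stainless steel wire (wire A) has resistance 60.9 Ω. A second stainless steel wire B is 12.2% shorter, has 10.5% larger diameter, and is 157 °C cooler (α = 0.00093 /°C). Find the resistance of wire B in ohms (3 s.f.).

R ∝ ρL/d² with ρ ∝ (1+αΔT), so R_B/R_A = (1 − 12.2/100) × (1 + 10.5/100)⁻² × (1 − 0.00093×157)
= 0.878 × 0.819 × 0.854 = 0.6141
R_B = 0.6141 × 60.9 = 37.4 Ω

37.4 Ω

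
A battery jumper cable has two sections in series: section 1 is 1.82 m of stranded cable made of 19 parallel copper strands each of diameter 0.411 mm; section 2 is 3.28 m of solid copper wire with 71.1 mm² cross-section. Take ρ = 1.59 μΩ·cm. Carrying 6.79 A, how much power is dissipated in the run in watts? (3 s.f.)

ρ = 1.59 μΩ·cm = 1.59×10^-8 Ω·m
Section 1: A_strand = π(2.0550e-04)² = 1.327e-07 m²; R₁ = ρL/(N·A_s) = (1.59×10^-8)(1.82)/(19×1.327e-07) = 0.01148 Ω
Section 2: A = 71.1 mm² = 7.110e-05 m²
R₂ = (1.59×10^-8)(3.28)/(7.110e-05) = 7.335×10^-4 Ω
R = R₁ + R₂ = 0.01221 Ω
P = I²R = (6.79)² × 0.01221 = 0.563 W

0.563 W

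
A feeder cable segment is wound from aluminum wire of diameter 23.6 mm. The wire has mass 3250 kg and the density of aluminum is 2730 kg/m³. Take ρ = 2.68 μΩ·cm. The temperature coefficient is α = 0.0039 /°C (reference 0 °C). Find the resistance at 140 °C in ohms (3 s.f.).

ρ = 2.68 μΩ·cm = 2.68×10^-8 Ω·m
A = π(d/2)² = π(1.1800e-02 m)² = 4.3744e-04 m²
L = m/(density·A) = 3250/(2730×4.3744e-04) = 2721 m
R = ρL/A = (2.68×10^-8)(2721)/(4.3744e-04) = 0.1667 Ω
R(140 °C) = 0.1667 × (1 + 0.0039×140) = 0.258 Ω

0.258 Ω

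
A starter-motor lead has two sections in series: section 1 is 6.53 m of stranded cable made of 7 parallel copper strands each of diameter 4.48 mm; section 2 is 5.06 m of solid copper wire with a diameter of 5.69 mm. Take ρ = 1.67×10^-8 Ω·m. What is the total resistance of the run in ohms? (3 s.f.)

0.00431 Ω

Section 1: A_strand = π(2.2400e-03)² = 1.576e-05 m²; R₁ = ρL/(N·A_s) = (1.67×10^-8)(6.53)/(7×1.576e-05) = 9.883×10^-4 Ω
Section 2: A = π(d/2)² = π(2.8450e-03 m)² = 2.543e-05 m²
R₂ = (1.67×10^-8)(5.06)/(2.543e-05) = 0.003323 Ω
R = R₁ + R₂ = 0.00431 Ω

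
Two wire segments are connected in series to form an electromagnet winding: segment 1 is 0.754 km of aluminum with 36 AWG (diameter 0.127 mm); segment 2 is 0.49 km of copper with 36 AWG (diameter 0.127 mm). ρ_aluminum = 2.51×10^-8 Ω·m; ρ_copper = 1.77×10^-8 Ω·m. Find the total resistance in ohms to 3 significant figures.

2180 Ω

Segment 1: A = π(0.127/2 mm)² = π(6.3500e-05 m)² = 1.267e-08 m²
R₁ = ρL/A = (2.51×10^-8)(754)/(1.267e-08) = 1494 Ω
R₂ = (1.77×10^-8)(490)/(1.267e-08) = 684.7 Ω
R = R₁ + R₂ = 2180 Ω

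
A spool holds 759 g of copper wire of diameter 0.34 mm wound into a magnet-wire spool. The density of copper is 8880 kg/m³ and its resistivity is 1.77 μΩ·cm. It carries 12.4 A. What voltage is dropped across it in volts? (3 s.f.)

ρ = 1.77 μΩ·cm = 1.77×10^-8 Ω·m
A = π(d/2)² = π(1.7000e-04 m)² = 9.0792e-08 m²
L = m/(density·A) = 0.759/(8880×9.0792e-08) = 941.4 m
R = ρL/A = (1.77×10^-8)(941.4)/(9.0792e-08) = 183.5 Ω
V = IR = 12.4 × 183.5 = 2280 V

2280 V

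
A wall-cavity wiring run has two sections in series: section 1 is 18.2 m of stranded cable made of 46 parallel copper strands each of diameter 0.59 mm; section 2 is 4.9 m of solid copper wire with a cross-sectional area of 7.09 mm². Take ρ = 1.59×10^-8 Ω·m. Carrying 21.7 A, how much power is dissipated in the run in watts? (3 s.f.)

Section 1: A_strand = π(2.9500e-04)² = 2.734e-07 m²; R₁ = ρL/(N·A_s) = (1.59×10^-8)(18.2)/(46×2.734e-07) = 0.02301 Ω
Section 2: A = 7.09 mm² = 7.090e-06 m²
R₂ = (1.59×10^-8)(4.9)/(7.090e-06) = 0.01099 Ω
R = R₁ + R₂ = 0.034 Ω
P = I²R = (21.7)² × 0.034 = 16.0 W

16.0 W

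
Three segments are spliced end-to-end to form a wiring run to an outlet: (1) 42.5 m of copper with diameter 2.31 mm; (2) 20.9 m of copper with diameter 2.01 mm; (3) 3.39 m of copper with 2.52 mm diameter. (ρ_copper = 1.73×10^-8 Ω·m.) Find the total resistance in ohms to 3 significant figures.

Seg 1: A = π(d/2)² = π(1.1550e-03 m)² = 4.191e-06 m²
R_1 = (1.73×10^-8)(42.5)/(4.191e-06) = 0.1754 Ω
Seg 2: A = π(d/2)² = π(1.0050e-03 m)² = 3.173e-06 m²
R_2 = (1.73×10^-8)(20.9)/(3.173e-06) = 0.1139 Ω
Seg 3: A = π(d/2)² = π(1.2600e-03 m)² = 4.988e-06 m²
R_3 = (1.73×10^-8)(3.39)/(4.988e-06) = 0.01176 Ω
R_total = R_1 + R_2 + R_3 = 0.301 Ω

0.301 Ω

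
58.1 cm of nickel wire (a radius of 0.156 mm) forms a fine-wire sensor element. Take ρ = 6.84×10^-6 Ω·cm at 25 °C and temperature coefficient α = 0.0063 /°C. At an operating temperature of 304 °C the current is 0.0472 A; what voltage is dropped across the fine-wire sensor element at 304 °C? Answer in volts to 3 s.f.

0.0677 V

ρ = 6.84×10^-6 Ω·cm = 6.84×10^-8 Ω·m
A = πr² = π(1.5600e-04 m)² = 7.645e-08 m²
R₍25₎ = ρL/A = (6.84×10^-8)(0.581)/(7.645e-08) = 0.5198 Ω
R₍304₎ = R₍25₎(1 + αΔT) = 0.5198 × (1 + 0.0063×279) = 1.433 Ω
V = IR = 0.0472 × 1.433 = 0.0677 V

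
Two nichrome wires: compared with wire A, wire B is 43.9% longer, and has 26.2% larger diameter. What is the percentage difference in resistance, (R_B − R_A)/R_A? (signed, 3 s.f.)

-9.65%

R ∝ L/d², so R_B/R_A = (1 + 43.9/100) × (1 + 26.2/100)⁻²
= 1.439 × 0.6279 = 0.9035
(R_B − R_A)/R_A = 0.9035 − 1 = -9.65%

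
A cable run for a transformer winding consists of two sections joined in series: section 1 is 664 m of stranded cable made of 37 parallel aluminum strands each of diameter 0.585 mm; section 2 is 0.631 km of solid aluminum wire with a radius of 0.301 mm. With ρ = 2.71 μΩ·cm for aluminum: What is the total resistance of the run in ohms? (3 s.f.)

61.9 Ω

ρ = 2.71 μΩ·cm = 2.71×10^-8 Ω·m
Section 1: A_strand = π(2.9250e-04)² = 2.688e-07 m²; R₁ = ρL/(N·A_s) = (2.71×10^-8)(664)/(37×2.688e-07) = 1.809 Ω
Section 2: A = πr² = π(3.0100e-04 m)² = 2.846e-07 m²
R₂ = (2.71×10^-8)(631)/(2.846e-07) = 60.08 Ω
R = R₁ + R₂ = 61.9 Ω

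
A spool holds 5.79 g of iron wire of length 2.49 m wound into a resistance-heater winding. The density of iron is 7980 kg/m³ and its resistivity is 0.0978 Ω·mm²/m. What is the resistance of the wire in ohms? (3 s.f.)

ρ = 0.0978 Ω·mm²/m = 9.78×10^-8 Ω·m
A = m/(density·L) = 0.00579/(7980×2.49) = 2.9139e-07 m²
R = ρL/A = (9.78×10^-8)(2.49)/(2.9139e-07) = 0.836 Ω

0.836 Ω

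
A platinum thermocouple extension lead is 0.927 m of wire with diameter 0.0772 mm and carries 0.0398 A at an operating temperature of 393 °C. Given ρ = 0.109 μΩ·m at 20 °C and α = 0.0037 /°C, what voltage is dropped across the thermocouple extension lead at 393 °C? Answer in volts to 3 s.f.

2.04 V

ρ = 0.109 μΩ·m = 1.09×10^-7 Ω·m
A = π(d/2)² = π(3.8600e-05 m)² = 4.681e-09 m²
R₍20₎ = ρL/A = (1.09×10^-7)(0.927)/(4.681e-09) = 21.59 Ω
R₍393₎ = R₍20₎(1 + αΔT) = 21.59 × (1 + 0.0037×373) = 51.38 Ω
V = IR = 0.0398 × 51.38 = 2.04 V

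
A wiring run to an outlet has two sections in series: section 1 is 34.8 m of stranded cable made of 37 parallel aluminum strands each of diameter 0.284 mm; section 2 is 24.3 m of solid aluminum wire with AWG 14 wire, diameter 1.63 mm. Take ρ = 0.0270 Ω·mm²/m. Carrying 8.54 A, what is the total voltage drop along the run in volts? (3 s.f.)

6.11 V

ρ = 0.0270 Ω·mm²/m = 2.70×10^-8 Ω·m
Section 1: A_strand = π(1.4200e-04)² = 6.335e-08 m²; R₁ = ρL/(N·A_s) = (2.70×10^-8)(34.8)/(37×6.335e-08) = 0.4009 Ω
Section 2: A = π(1.63/2 mm)² = π(8.1500e-04 m)² = 2.087e-06 m²
R₂ = (2.70×10^-8)(24.3)/(2.087e-06) = 0.3144 Ω
R = R₁ + R₂ = 0.7153 Ω
V = IR = 8.54 × 0.7153 = 6.11 V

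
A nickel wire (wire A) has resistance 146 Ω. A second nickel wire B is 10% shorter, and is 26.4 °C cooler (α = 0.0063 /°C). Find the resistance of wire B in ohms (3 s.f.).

110 Ω

R ∝ ρL/d² with ρ ∝ (1+αΔT), so R_B/R_A = (1 − 10/100) × (1 − 0.0063×26.4)
= 0.9 × 0.8337 = 0.7503
R_B = 0.7503 × 146 = 110 Ω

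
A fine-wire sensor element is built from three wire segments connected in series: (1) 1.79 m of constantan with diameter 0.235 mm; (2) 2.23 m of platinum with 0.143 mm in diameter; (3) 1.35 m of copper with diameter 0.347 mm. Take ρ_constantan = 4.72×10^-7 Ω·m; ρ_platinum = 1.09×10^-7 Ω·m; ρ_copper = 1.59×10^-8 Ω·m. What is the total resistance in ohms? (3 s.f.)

34.8 Ω

Seg 1: A = π(d/2)² = π(1.1750e-04 m)² = 4.337e-08 m²
R_1 = (4.72×10^-7)(1.79)/(4.337e-08) = 19.48 Ω
Seg 2: A = π(d/2)² = π(7.1500e-05 m)² = 1.606e-08 m²
R_2 = (1.09×10^-7)(2.23)/(1.606e-08) = 15.13 Ω
Seg 3: A = π(d/2)² = π(1.7350e-04 m)² = 9.457e-08 m²
R_3 = (1.59×10^-8)(1.35)/(9.457e-08) = 0.227 Ω
R_total = R_1 + R_2 + R_3 = 34.8 Ω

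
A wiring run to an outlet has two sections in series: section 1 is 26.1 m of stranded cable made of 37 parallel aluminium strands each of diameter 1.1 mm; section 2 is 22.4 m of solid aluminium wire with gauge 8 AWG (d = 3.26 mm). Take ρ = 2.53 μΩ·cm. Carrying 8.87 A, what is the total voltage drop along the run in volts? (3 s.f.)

0.769 V

ρ = 2.53 μΩ·cm = 2.53×10^-8 Ω·m
Section 1: A_strand = π(5.5000e-04)² = 9.503e-07 m²; R₁ = ρL/(N·A_s) = (2.53×10^-8)(26.1)/(37×9.503e-07) = 0.01878 Ω
Section 2: A = π(3.26/2 mm)² = π(1.6300e-03 m)² = 8.347e-06 m²
R₂ = (2.53×10^-8)(22.4)/(8.347e-06) = 0.0679 Ω
R = R₁ + R₂ = 0.08668 Ω
V = IR = 8.87 × 0.08668 = 0.769 V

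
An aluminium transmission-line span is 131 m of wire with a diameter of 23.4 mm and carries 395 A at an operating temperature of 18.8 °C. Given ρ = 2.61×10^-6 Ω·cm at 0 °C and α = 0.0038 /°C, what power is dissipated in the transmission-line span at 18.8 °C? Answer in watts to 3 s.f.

1330 W

ρ = 2.61×10^-6 Ω·cm = 2.61×10^-8 Ω·m
A = π(d/2)² = π(1.1700e-02 m)² = 4.301e-04 m²
R₍0₎ = ρL/A = (2.61×10^-8)(131)/(4.301e-04) = 0.00795 Ω
R₍18.8₎ = R₍0₎(1 + αΔT) = 0.00795 × (1 + 0.0038×18.8) = 0.008518 Ω
P = I²R = (395)² × 0.008518 = 1330 W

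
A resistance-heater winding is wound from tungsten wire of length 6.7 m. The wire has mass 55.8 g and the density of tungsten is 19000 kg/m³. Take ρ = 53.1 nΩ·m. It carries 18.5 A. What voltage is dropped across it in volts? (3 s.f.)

ρ = 53.1 nΩ·m = 5.31×10^-8 Ω·m
A = m/(density·L) = 0.0558/(19000×6.7) = 4.3833e-07 m²
R = ρL/A = (5.31×10^-8)(6.7)/(4.3833e-07) = 0.8116 Ω
V = IR = 18.5 × 0.8116 = 15.0 V

15.0 V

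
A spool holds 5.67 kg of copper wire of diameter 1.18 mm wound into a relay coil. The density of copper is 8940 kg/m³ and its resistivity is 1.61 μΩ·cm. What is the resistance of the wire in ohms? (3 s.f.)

8.54 Ω

ρ = 1.61 μΩ·cm = 1.61×10^-8 Ω·m
A = π(d/2)² = π(5.9000e-04 m)² = 1.0936e-06 m²
L = m/(density·A) = 5.67/(8940×1.0936e-06) = 580 m
R = ρL/A = (1.61×10^-8)(580)/(1.0936e-06) = 8.54 Ω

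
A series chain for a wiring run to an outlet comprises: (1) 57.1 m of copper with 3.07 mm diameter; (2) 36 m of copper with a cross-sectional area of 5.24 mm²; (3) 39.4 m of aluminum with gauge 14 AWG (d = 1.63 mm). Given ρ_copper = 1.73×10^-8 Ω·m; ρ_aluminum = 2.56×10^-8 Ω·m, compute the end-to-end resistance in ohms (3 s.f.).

0.736 Ω

Seg 1: A = π(d/2)² = π(1.5350e-03 m)² = 7.402e-06 m²
R_1 = (1.73×10^-8)(57.1)/(7.402e-06) = 0.1334 Ω
Seg 2: A = 5.24 mm² = 5.240e-06 m²
R_2 = (1.73×10^-8)(36)/(5.240e-06) = 0.1189 Ω
Seg 3: A = π(1.63/2 mm)² = π(8.1500e-04 m)² = 2.087e-06 m²
R_3 = (2.56×10^-8)(39.4)/(2.087e-06) = 0.4834 Ω
R_total = R_1 + R_2 + R_3 = 0.736 Ω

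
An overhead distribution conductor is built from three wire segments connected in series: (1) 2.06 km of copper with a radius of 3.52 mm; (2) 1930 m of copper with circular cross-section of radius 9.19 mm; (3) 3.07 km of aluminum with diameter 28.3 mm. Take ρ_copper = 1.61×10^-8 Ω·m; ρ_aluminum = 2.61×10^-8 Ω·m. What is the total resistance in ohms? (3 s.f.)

1.10 Ω

Seg 1: A = πr² = π(3.5200e-03 m)² = 3.893e-05 m²
R_1 = (1.61×10^-8)(2060)/(3.893e-05) = 0.852 Ω
Seg 2: A = πr² = π(9.1900e-03 m)² = 2.653e-04 m²
R_2 = (1.61×10^-8)(1930)/(2.653e-04) = 0.1171 Ω
Seg 3: A = π(d/2)² = π(1.4150e-02 m)² = 6.290e-04 m²
R_3 = (2.61×10^-8)(3070)/(6.290e-04) = 0.1274 Ω
R_total = R_1 + R_2 + R_3 = 1.10 Ω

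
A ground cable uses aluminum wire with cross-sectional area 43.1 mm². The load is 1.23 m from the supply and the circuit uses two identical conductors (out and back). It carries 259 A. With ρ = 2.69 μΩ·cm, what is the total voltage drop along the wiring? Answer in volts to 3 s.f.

0.398 V

ρ = 2.69 μΩ·cm = 2.69×10^-8 Ω·m
A = 43.1 mm² = 4.310e-05 m²
Total conductor length (both ways) L = 2 × 1.23 = 2.46 m
R = ρL/A = (2.69×10^-8)(2.46)/(4.310e-05) = 0.001535 Ω
V = IR = 259 × 0.001535 = 0.398 V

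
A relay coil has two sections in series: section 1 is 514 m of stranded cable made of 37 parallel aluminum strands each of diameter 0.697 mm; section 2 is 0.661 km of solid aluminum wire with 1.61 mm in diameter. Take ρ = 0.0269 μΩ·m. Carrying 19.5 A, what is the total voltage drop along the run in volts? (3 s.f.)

189 V

ρ = 0.0269 μΩ·m = 2.69×10^-8 Ω·m
Section 1: A_strand = π(3.4850e-04)² = 3.816e-07 m²; R₁ = ρL/(N·A_s) = (2.69×10^-8)(514)/(37×3.816e-07) = 0.9794 Ω
Section 2: A = π(d/2)² = π(8.0500e-04 m)² = 2.036e-06 m²
R₂ = (2.69×10^-8)(661)/(2.036e-06) = 8.734 Ω
R = R₁ + R₂ = 9.713 Ω
V = IR = 19.5 × 9.713 = 189 V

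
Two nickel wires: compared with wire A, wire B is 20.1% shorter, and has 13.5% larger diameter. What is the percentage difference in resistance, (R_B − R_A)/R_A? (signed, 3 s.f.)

R ∝ L/d², so R_B/R_A = (1 − 20.1/100) × (1 + 13.5/100)⁻²
= 0.799 × 0.7763 = 0.6202
(R_B − R_A)/R_A = 0.6202 − 1 = -38.0%

-38.0%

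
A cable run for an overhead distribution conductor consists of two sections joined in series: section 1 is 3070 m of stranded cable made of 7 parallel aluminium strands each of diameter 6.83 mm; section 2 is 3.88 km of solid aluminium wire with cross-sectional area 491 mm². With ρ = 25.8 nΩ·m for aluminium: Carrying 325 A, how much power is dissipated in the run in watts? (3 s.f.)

ρ = 25.8 nΩ·m = 2.58×10^-8 Ω·m
Section 1: A_strand = π(3.4150e-03)² = 3.664e-05 m²; R₁ = ρL/(N·A_s) = (2.58×10^-8)(3070)/(7×3.664e-05) = 0.3088 Ω
Section 2: A = 491 mm² = 4.910e-04 m²
R₂ = (2.58×10^-8)(3880)/(4.910e-04) = 0.2039 Ω
R = R₁ + R₂ = 0.5127 Ω
P = I²R = (325)² × 0.5127 = 54200 W

54200 W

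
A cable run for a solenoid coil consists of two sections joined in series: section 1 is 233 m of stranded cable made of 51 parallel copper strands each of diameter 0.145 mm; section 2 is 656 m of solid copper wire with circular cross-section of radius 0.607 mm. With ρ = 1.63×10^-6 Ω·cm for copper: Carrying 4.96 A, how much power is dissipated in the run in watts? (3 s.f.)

ρ = 1.63×10^-6 Ω·cm = 1.63×10^-8 Ω·m
Section 1: A_strand = π(7.2500e-05)² = 1.651e-08 m²; R₁ = ρL/(N·A_s) = (1.63×10^-8)(233)/(51×1.651e-08) = 4.51 Ω
Section 2: A = πr² = π(6.0700e-04 m)² = 1.158e-06 m²
R₂ = (1.63×10^-8)(656)/(1.158e-06) = 9.238 Ω
R = R₁ + R₂ = 13.75 Ω
P = I²R = (4.96)² × 13.75 = 338 W

338 W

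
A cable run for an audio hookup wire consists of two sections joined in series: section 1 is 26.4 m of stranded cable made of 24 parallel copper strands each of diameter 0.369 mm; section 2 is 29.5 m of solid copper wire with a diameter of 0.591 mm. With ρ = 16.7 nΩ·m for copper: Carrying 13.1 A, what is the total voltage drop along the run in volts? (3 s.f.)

25.8 V

ρ = 16.7 nΩ·m = 1.67×10^-8 Ω·m
Section 1: A_strand = π(1.8450e-04)² = 1.069e-07 m²; R₁ = ρL/(N·A_s) = (1.67×10^-8)(26.4)/(24×1.069e-07) = 0.1718 Ω
Section 2: A = π(d/2)² = π(2.9550e-04 m)² = 2.743e-07 m²
R₂ = (1.67×10^-8)(29.5)/(2.743e-07) = 1.796 Ω
R = R₁ + R₂ = 1.968 Ω
V = IR = 13.1 × 1.968 = 25.8 V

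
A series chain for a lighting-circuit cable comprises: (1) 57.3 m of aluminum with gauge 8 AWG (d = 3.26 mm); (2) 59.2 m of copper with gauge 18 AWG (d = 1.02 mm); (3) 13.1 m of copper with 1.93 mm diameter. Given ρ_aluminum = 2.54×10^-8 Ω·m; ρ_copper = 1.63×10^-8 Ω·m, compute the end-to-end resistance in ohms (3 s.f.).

Seg 1: A = π(3.26/2 mm)² = π(1.6300e-03 m)² = 8.347e-06 m²
R_1 = (2.54×10^-8)(57.3)/(8.347e-06) = 0.1744 Ω
Seg 2: A = π(1.02/2 mm)² = π(5.1000e-04 m)² = 8.171e-07 m²
R_2 = (1.63×10^-8)(59.2)/(8.171e-07) = 1.181 Ω
Seg 3: A = π(d/2)² = π(9.6500e-04 m)² = 2.926e-06 m²
R_3 = (1.63×10^-8)(13.1)/(2.926e-06) = 0.07299 Ω
R_total = R_1 + R_2 + R_3 = 1.43 Ω

1.43 Ω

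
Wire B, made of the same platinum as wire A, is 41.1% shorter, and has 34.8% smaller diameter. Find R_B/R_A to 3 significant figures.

1.39

R ∝ L/d², so R_B/R_A = (1 − 41.1/100) × (1 − 34.8/100)⁻²
= 0.589 × 2.352 = 1.39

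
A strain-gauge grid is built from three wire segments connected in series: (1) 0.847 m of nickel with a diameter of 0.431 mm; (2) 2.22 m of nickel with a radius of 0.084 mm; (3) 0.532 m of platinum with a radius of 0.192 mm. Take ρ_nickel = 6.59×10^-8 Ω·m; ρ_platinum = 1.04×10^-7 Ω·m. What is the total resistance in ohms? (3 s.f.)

Seg 1: A = π(d/2)² = π(2.1550e-04 m)² = 1.459e-07 m²
R_1 = (6.59×10^-8)(0.847)/(1.459e-07) = 0.3826 Ω
Seg 2: A = πr² = π(8.4000e-05 m)² = 2.217e-08 m²
R_2 = (6.59×10^-8)(2.22)/(2.217e-08) = 6.6 Ω
Seg 3: A = πr² = π(1.9200e-04 m)² = 1.158e-07 m²
R_3 = (1.04×10^-7)(0.532)/(1.158e-07) = 0.4777 Ω
R_total = R_1 + R_2 + R_3 = 7.46 Ω

7.46 Ω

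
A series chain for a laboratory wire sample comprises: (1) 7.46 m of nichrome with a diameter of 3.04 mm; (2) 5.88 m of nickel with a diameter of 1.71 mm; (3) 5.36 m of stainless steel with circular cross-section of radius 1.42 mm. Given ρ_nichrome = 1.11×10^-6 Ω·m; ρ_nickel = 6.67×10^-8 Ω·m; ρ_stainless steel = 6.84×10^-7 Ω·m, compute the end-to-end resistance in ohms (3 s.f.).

1.89 Ω

Seg 1: A = π(d/2)² = π(1.5200e-03 m)² = 7.258e-06 m²
R_1 = (1.11×10^-6)(7.46)/(7.258e-06) = 1.141 Ω
Seg 2: A = π(d/2)² = π(8.5500e-04 m)² = 2.297e-06 m²
R_2 = (6.67×10^-8)(5.88)/(2.297e-06) = 0.1708 Ω
Seg 3: A = πr² = π(1.4200e-03 m)² = 6.335e-06 m²
R_3 = (6.84×10^-7)(5.36)/(6.335e-06) = 0.5788 Ω
R_total = R_1 + R_2 + R_3 = 1.89 Ω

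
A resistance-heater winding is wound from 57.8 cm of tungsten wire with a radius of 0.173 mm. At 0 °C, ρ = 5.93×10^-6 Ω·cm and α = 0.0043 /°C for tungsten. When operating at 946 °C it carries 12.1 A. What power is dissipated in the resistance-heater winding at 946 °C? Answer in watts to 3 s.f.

270 W

ρ = 5.93×10^-6 Ω·cm = 5.93×10^-8 Ω·m
A = πr² = π(1.7300e-04 m)² = 9.402e-08 m²
R₍0₎ = ρL/A = (5.93×10^-8)(0.578)/(9.402e-08) = 0.3645 Ω
R₍946₎ = R₍0₎(1 + αΔT) = 0.3645 × (1 + 0.0043×946) = 1.847 Ω
P = I²R = (12.1)² × 1.847 = 270 W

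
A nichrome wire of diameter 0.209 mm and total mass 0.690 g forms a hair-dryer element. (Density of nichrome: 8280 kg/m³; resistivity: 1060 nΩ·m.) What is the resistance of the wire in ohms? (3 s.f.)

ρ = 1060 nΩ·m = 1.06×10^-6 Ω·m
A = π(d/2)² = π(1.0450e-04 m)² = 3.4307e-08 m²
L = m/(density·A) = 6.900×10^-4/(8280×3.4307e-08) = 2.429 m
R = ρL/A = (1.06×10^-6)(2.429)/(3.4307e-08) = 75.1 Ω

75.1 Ω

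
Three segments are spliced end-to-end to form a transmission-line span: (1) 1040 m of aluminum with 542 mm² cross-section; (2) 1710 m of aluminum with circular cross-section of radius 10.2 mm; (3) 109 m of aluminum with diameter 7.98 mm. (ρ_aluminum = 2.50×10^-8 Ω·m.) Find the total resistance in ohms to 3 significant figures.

0.233 Ω

Seg 1: A = 542 mm² = 5.420e-04 m²
R_1 = (2.50×10^-8)(1040)/(5.420e-04) = 0.04797 Ω
Seg 2: A = πr² = π(1.0200e-02 m)² = 3.269e-04 m²
R_2 = (2.50×10^-8)(1710)/(3.269e-04) = 0.1308 Ω
Seg 3: A = π(d/2)² = π(3.9900e-03 m)² = 5.001e-05 m²
R_3 = (2.50×10^-8)(109)/(5.001e-05) = 0.05448 Ω
R_total = R_1 + R_2 + R_3 = 0.233 Ω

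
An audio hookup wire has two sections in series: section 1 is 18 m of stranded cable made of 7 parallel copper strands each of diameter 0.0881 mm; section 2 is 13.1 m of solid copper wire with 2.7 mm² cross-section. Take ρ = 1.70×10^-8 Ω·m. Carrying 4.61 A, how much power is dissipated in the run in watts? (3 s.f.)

Section 1: A_strand = π(4.4050e-05)² = 6.096e-09 m²; R₁ = ρL/(N·A_s) = (1.70×10^-8)(18)/(7×6.096e-09) = 7.171 Ω
Section 2: A = 2.7 mm² = 2.700e-06 m²
R₂ = (1.70×10^-8)(13.1)/(2.700e-06) = 0.08248 Ω
R = R₁ + R₂ = 7.254 Ω
P = I²R = (4.61)² × 7.254 = 154 W

154 W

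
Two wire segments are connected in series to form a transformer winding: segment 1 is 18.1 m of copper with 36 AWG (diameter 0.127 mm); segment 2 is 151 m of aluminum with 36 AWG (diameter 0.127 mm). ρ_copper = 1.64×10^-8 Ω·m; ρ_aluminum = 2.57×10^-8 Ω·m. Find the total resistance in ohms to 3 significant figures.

330 Ω

Segment 1: A = π(0.127/2 mm)² = π(6.3500e-05 m)² = 1.267e-08 m²
R₁ = ρL/A = (1.64×10^-8)(18.1)/(1.267e-08) = 23.43 Ω
R₂ = (2.57×10^-8)(151)/(1.267e-08) = 306.3 Ω
R = R₁ + R₂ = 330 Ω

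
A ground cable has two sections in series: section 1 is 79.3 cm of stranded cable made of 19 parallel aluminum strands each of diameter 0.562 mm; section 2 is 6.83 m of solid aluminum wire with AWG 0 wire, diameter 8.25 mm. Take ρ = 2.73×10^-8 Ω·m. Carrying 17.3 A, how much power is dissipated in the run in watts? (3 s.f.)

2.42 W

Section 1: A_strand = π(2.8100e-04)² = 2.481e-07 m²; R₁ = ρL/(N·A_s) = (2.73×10^-8)(0.793)/(19×2.481e-07) = 0.004593 Ω
Section 2: A = π(8.25/2 mm)² = π(4.1250e-03 m)² = 5.346e-05 m²
R₂ = (2.73×10^-8)(6.83)/(5.346e-05) = 0.003488 Ω
R = R₁ + R₂ = 0.008081 Ω
P = I²R = (17.3)² × 0.008081 = 2.42 W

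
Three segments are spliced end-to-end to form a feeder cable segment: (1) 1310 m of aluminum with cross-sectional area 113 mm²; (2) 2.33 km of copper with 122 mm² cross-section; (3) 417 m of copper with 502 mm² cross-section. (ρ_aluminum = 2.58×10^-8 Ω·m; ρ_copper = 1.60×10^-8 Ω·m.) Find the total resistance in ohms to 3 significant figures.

Seg 1: A = 113 mm² = 1.130e-04 m²
R_1 = (2.58×10^-8)(1310)/(1.130e-04) = 0.2991 Ω
Seg 2: A = 122 mm² = 1.220e-04 m²
R_2 = (1.60×10^-8)(2330)/(1.220e-04) = 0.3056 Ω
Seg 3: A = 502 mm² = 5.020e-04 m²
R_3 = (1.60×10^-8)(417)/(5.020e-04) = 0.01329 Ω
R_total = R_1 + R_2 + R_3 = 0.618 Ω

0.618 Ω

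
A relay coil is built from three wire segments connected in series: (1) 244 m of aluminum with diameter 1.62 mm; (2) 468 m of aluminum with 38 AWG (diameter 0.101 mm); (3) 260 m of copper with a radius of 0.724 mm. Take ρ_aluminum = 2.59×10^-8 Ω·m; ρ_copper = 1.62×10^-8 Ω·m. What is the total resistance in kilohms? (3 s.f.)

1.52 kΩ

Seg 1: A = π(d/2)² = π(8.1000e-04 m)² = 2.061e-06 m²
R_1 = (2.59×10^-8)(244)/(2.061e-06) = 3.066 Ω
Seg 2: A = π(0.101/2 mm)² = π(5.0500e-05 m)² = 8.012e-09 m²
R_2 = (2.59×10^-8)(468)/(8.012e-09) = 1513 Ω
Seg 3: A = πr² = π(7.2400e-04 m)² = 1.647e-06 m²
R_3 = (1.62×10^-8)(260)/(1.647e-06) = 2.558 Ω
R_total = R_1 + R_2 + R_3 = 1.52 kΩ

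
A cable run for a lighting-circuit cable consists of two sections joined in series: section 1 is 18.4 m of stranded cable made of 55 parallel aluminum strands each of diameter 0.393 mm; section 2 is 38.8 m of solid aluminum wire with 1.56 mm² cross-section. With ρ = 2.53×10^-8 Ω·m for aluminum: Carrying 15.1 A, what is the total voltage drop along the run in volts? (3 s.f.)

Section 1: A_strand = π(1.9650e-04)² = 1.213e-07 m²; R₁ = ρL/(N·A_s) = (2.53×10^-8)(18.4)/(55×1.213e-07) = 0.06978 Ω
Section 2: A = 1.56 mm² = 1.560e-06 m²
R₂ = (2.53×10^-8)(38.8)/(1.560e-06) = 0.6293 Ω
R = R₁ + R₂ = 0.699 Ω
V = IR = 15.1 × 0.699 = 10.6 V

10.6 V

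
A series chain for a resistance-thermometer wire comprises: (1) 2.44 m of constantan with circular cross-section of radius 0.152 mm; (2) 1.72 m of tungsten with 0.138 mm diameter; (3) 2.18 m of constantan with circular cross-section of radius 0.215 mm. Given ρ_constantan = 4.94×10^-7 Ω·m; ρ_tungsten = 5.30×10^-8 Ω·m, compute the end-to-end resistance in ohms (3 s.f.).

30.1 Ω

Seg 1: A = πr² = π(1.5200e-04 m)² = 7.258e-08 m²
R_1 = (4.94×10^-7)(2.44)/(7.258e-08) = 16.61 Ω
Seg 2: A = π(d/2)² = π(6.9000e-05 m)² = 1.496e-08 m²
R_2 = (5.30×10^-8)(1.72)/(1.496e-08) = 6.095 Ω
Seg 3: A = πr² = π(2.1500e-04 m)² = 1.452e-07 m²
R_3 = (4.94×10^-7)(2.18)/(1.452e-07) = 7.416 Ω
R_total = R_1 + R_2 + R_3 = 30.1 Ω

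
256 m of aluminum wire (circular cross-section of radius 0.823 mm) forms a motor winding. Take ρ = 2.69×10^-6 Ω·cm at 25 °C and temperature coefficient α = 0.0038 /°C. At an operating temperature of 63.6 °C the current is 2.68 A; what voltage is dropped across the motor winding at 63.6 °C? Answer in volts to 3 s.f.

9.95 V

ρ = 2.69×10^-6 Ω·cm = 2.69×10^-8 Ω·m
A = πr² = π(8.2300e-04 m)² = 2.128e-06 m²
R₍25₎ = ρL/A = (2.69×10^-8)(256)/(2.128e-06) = 3.236 Ω
R₍63.6₎ = R₍25₎(1 + αΔT) = 3.236 × (1 + 0.0038×38.6) = 3.711 Ω
V = IR = 2.68 × 3.711 = 9.95 V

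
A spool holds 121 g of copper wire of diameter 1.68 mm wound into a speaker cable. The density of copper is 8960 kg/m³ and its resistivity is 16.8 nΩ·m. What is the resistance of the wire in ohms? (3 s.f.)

ρ = 16.8 nΩ·m = 1.68×10^-8 Ω·m
A = π(d/2)² = π(8.4000e-04 m)² = 2.2167e-06 m²
L = m/(density·A) = 0.121/(8960×2.2167e-06) = 6.092 m
R = ρL/A = (1.68×10^-8)(6.092)/(2.2167e-06) = 0.0462 Ω

0.0462 Ω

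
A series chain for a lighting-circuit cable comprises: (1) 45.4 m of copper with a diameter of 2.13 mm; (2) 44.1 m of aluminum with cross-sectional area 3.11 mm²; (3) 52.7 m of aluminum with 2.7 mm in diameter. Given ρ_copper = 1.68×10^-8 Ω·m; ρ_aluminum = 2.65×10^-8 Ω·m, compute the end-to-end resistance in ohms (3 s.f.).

0.834 Ω

Seg 1: A = π(d/2)² = π(1.0650e-03 m)² = 3.563e-06 m²
R_1 = (1.68×10^-8)(45.4)/(3.563e-06) = 0.2141 Ω
Seg 2: A = 3.11 mm² = 3.110e-06 m²
R_2 = (2.65×10^-8)(44.1)/(3.110e-06) = 0.3758 Ω
Seg 3: A = π(d/2)² = π(1.3500e-03 m)² = 5.726e-06 m²
R_3 = (2.65×10^-8)(52.7)/(5.726e-06) = 0.2439 Ω
R_total = R_1 + R_2 + R_3 = 0.834 Ω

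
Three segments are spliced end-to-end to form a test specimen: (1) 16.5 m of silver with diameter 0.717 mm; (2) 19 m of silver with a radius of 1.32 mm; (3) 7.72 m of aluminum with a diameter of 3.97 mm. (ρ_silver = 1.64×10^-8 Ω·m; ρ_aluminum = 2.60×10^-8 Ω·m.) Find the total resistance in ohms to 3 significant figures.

0.743 Ω

Seg 1: A = π(d/2)² = π(3.5850e-04 m)² = 4.038e-07 m²
R_1 = (1.64×10^-8)(16.5)/(4.038e-07) = 0.6702 Ω
Seg 2: A = πr² = π(1.3200e-03 m)² = 5.474e-06 m²
R_2 = (1.64×10^-8)(19)/(5.474e-06) = 0.05692 Ω
Seg 3: A = π(d/2)² = π(1.9850e-03 m)² = 1.238e-05 m²
R_3 = (2.60×10^-8)(7.72)/(1.238e-05) = 0.01622 Ω
R_total = R_1 + R_2 + R_3 = 0.743 Ω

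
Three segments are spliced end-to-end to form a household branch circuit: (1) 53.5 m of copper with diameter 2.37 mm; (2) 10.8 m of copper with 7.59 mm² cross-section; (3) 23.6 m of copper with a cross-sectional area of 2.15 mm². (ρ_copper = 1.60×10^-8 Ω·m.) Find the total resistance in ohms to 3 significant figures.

Seg 1: A = π(d/2)² = π(1.1850e-03 m)² = 4.412e-06 m²
R_1 = (1.60×10^-8)(53.5)/(4.412e-06) = 0.194 Ω
Seg 2: A = 7.59 mm² = 7.590e-06 m²
R_2 = (1.60×10^-8)(10.8)/(7.590e-06) = 0.02277 Ω
Seg 3: A = 2.15 mm² = 2.150e-06 m²
R_3 = (1.60×10^-8)(23.6)/(2.150e-06) = 0.1756 Ω
R_total = R_1 + R_2 + R_3 = 0.392 Ω

0.392 Ω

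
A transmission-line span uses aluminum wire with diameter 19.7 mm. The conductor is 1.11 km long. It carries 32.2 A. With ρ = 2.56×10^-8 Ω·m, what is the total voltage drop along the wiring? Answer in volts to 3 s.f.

A = π(d/2)² = π(9.8500e-03 m)² = 3.048e-04 m²
R = ρL/A = (2.56×10^-8)(1110)/(3.048e-04) = 0.09323 Ω
V = IR = 32.2 × 0.09323 = 3.00 V

3.00 V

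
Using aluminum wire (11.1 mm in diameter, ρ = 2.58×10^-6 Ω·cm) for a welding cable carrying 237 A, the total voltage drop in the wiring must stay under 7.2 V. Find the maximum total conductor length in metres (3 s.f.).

114 m

ρ = 2.58×10^-6 Ω·cm = 2.58×10^-8 Ω·m
A = π(d/2)² = π(5.5500e-03 m)² = 9.677e-05 m²
L_max = V_max·A/(1·ρI) = (7.2)(9.677e-05)/(2.58×10^-8×237) = 114 m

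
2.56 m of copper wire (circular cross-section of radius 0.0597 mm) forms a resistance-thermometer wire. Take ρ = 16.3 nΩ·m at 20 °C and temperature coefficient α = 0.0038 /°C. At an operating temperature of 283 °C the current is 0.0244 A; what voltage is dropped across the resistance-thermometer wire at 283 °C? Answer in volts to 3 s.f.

ρ = 16.3 nΩ·m = 1.63×10^-8 Ω·m
A = πr² = π(5.9700e-05 m)² = 1.120e-08 m²
R₍20₎ = ρL/A = (1.63×10^-8)(2.56)/(1.120e-08) = 3.727 Ω
R₍283₎ = R₍20₎(1 + αΔT) = 3.727 × (1 + 0.0038×263) = 7.451 Ω
V = IR = 0.0244 × 7.451 = 0.182 V

0.182 V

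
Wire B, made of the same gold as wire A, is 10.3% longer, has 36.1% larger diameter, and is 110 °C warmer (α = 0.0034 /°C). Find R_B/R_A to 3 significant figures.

0.818

R ∝ ρL/d² with ρ ∝ (1+αΔT), so R_B/R_A = (1 + 10.3/100) × (1 + 36.1/100)⁻² × (1 + 0.0034×110)
= 1.103 × 0.5399 × 1.374 = 0.818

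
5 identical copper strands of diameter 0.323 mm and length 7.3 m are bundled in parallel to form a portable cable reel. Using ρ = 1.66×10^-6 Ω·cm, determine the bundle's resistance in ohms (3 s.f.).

ρ = 1.66×10^-6 Ω·cm = 1.66×10^-8 Ω·m
A_strand = π(1.6150e-04 m)² = 8.194e-08 m²
R_strand = ρL/A = (1.66×10^-8)(7.3)/(8.194e-08) = 1.479 Ω
R_total = R_strand/N = 1.479/5 = 0.296 Ω

0.296 Ω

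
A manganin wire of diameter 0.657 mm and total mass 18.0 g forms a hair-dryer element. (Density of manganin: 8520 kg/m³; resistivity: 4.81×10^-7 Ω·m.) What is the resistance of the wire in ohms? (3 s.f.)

8.84 Ω

A = π(d/2)² = π(3.2850e-04 m)² = 3.3902e-07 m²
L = m/(density·A) = 0.018/(8520×3.3902e-07) = 6.232 m
R = ρL/A = (4.81×10^-7)(6.232)/(3.3902e-07) = 8.84 Ω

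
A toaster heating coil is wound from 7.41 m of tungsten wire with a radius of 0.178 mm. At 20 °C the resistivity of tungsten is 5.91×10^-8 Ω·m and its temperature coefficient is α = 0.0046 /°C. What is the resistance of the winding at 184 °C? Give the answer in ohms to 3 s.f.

A = πr² = π(1.7800e-04 m)² = 9.954e-08 m²
R₍20°C₎ = ρL/A = (5.91×10^-8)(7.41)/(9.954e-08) = 4.4 Ω
R = R₀(1 + αΔT) = 4.4(1 + 0.0046×164) = 7.72 Ω

7.72 Ω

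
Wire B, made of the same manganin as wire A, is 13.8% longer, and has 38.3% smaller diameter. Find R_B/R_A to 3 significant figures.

R ∝ L/d², so R_B/R_A = (1 + 13.8/100) × (1 − 38.3/100)⁻²
= 1.138 × 2.627 = 2.99

2.99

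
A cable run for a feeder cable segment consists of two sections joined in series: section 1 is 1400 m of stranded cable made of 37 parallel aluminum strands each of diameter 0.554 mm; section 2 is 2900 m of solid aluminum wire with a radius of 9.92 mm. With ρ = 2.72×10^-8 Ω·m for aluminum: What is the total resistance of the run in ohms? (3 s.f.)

Section 1: A_strand = π(2.7700e-04)² = 2.411e-07 m²; R₁ = ρL/(N·A_s) = (2.72×10^-8)(1400)/(37×2.411e-07) = 4.27 Ω
Section 2: A = πr² = π(9.9200e-03 m)² = 3.092e-04 m²
R₂ = (2.72×10^-8)(2900)/(3.092e-04) = 0.2551 Ω
R = R₁ + R₂ = 4.52 Ω

4.52 Ω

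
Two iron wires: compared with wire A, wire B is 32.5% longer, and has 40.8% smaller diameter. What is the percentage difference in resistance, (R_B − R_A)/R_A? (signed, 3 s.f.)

R ∝ L/d², so R_B/R_A = (1 + 32.5/100) × (1 − 40.8/100)⁻²
= 1.325 × 2.853 = 3.781
(R_B − R_A)/R_A = 3.781 − 1 = 278%

278%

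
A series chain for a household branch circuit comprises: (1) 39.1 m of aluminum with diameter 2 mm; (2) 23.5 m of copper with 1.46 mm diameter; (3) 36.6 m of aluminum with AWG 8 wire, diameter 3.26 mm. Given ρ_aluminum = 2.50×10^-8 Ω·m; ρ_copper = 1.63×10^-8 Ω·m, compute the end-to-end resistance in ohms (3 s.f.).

0.650 Ω

Seg 1: A = π(d/2)² = π(1.0000e-03 m)² = 3.142e-06 m²
R_1 = (2.50×10^-8)(39.1)/(3.142e-06) = 0.3111 Ω
Seg 2: A = π(d/2)² = π(7.3000e-04 m)² = 1.674e-06 m²
R_2 = (1.63×10^-8)(23.5)/(1.674e-06) = 0.2288 Ω
Seg 3: A = π(3.26/2 mm)² = π(1.6300e-03 m)² = 8.347e-06 m²
R_3 = (2.50×10^-8)(36.6)/(8.347e-06) = 0.1096 Ω
R_total = R_1 + R_2 + R_3 = 0.650 Ω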